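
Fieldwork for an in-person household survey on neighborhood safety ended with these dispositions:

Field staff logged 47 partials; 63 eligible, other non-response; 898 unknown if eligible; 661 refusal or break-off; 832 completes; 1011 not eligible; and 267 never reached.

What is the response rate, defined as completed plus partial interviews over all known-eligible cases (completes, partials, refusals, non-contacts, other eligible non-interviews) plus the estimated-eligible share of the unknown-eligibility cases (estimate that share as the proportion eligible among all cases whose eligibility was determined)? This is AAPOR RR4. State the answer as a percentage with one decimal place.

35.8%

Num → 832 + 47 = 879
Known eligible → 832 + 47 + 661 + 267 + 63 = 1870
e = 1870 / (1870 + 1011) = 1870 / 2881 = 0.6491
Eligible share of unknowns → 0.6491 × 898 = 582.89
Denom → 1870 + 582.89 = 2452.89
RR4 = 879 / 2452.89 = 0.3584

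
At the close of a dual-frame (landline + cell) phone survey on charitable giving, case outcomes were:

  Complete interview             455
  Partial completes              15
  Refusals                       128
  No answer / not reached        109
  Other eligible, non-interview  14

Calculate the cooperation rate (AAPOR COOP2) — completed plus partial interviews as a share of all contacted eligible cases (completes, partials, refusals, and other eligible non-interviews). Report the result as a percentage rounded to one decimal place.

Top → 455 + 15 = 470
Denominator → 455 + 15 + 128 + 14 = 612
COOP2 = 470 / 612 = 0.7680

76.8%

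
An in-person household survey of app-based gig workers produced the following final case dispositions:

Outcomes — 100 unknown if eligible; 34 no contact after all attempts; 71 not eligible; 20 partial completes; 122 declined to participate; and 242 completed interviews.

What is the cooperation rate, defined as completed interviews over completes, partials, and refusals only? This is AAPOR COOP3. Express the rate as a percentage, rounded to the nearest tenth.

63.0%

Num = 242
Denominator = 242 + 20 + 122 = 384
COOP3 = 242 / 384 = 0.6302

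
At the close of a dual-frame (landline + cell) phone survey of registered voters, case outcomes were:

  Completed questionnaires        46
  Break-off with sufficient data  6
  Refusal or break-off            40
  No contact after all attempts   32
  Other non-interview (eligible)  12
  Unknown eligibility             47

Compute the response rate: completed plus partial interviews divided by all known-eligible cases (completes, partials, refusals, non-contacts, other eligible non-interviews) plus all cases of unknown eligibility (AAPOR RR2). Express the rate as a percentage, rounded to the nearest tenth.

Num: 46 + 6 = 52
Denominator: 46 + 6 + 40 + 32 + 12 + 47 = 183
RR2 = 52 / 183 = 0.2842

28.4%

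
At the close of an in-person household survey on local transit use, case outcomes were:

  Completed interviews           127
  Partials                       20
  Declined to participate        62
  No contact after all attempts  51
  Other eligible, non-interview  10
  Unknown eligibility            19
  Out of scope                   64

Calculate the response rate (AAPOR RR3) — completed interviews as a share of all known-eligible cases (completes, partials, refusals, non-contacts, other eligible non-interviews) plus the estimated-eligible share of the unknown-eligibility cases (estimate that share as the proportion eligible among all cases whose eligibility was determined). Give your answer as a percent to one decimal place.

Top: 127
Known eligible: 127 + 20 + 62 + 51 + 10 = 270
e = 270 / (270 + 64) = 270 / 334 = 0.8084
Estimated eligible among unknowns: 0.8084 × 19 = 15.36
Denominator: 270 + 15.36 = 285.36
RR3 = 127 / 285.36 = 0.4451

44.5%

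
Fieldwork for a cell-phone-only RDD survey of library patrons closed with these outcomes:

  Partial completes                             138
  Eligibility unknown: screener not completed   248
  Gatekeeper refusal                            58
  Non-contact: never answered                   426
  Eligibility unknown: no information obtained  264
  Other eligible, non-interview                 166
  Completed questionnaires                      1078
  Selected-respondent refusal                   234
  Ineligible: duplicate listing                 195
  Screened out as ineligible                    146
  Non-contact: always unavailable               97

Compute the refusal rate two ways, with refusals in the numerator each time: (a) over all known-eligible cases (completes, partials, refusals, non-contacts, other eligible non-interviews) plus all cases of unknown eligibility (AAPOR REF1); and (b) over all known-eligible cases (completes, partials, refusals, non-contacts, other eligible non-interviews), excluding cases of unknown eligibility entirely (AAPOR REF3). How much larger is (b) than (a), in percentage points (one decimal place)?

2.5

Declined to participate = 58 + 234 = 292
No answer / not reached = 426 + 97 = 523
Unknown if eligible = 248 + 264 = 512
Ineligible = 146 + 195 = 341
Numerator = 292
Denom = 1078 + 138 + 292 + 523 + 166 + 512 = 2709
REF1 = 292 / 2709 = 0.1078
Denom = 1078 + 138 + 292 + 523 + 166 = 2197
REF3 = 292 / 2197 = 0.1329
Difference = 13.29 − 10.78 = 2.51 percentage points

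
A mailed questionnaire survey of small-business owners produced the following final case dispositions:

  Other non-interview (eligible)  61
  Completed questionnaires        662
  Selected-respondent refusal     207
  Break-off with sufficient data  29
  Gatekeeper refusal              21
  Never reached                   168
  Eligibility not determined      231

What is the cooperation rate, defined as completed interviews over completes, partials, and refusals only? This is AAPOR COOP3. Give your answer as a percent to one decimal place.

72.0%

Declined to participate = 21 + 207 = 228
Top = 662
Base = 662 + 29 + 228 = 919
COOP3 = 662 / 919 = 0.7203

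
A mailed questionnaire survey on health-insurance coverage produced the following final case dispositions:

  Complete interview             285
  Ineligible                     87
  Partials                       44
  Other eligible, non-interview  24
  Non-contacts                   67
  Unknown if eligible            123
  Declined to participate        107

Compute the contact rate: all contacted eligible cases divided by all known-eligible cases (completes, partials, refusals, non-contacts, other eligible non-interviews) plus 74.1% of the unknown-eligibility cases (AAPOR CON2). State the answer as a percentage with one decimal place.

74.4%

Numerator → 285 + 44 + 107 + 24 = 460
Determined eligible → 285 + 44 + 107 + 67 + 24 = 527
Eligible share of unknowns → 0.7410 × 123 = 91.14
Base → 527 + 91.14 = 618.14
CON2 = 460 / 618.14 = 0.7442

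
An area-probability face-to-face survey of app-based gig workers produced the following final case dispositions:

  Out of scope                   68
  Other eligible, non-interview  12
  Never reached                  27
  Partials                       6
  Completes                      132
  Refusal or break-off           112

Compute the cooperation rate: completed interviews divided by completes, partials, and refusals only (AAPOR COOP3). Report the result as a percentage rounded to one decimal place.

Numerator = 132
Base = 132 + 6 + 112 = 250
COOP3 = 132 / 250 = 0.5280

52.8%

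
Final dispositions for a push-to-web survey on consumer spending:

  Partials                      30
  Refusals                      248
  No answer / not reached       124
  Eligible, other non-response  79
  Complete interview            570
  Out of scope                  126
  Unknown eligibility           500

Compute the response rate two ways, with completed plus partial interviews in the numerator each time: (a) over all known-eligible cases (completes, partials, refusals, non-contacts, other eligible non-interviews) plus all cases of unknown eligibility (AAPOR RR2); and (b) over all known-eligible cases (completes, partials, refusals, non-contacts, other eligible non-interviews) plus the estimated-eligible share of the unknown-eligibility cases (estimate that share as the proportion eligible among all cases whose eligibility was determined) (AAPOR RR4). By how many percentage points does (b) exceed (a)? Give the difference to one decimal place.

1.4

Top → 570 + 30 = 600
Base → 570 + 30 + 248 + 124 + 79 + 500 = 1551
RR2 = 600 / 1551 = 0.3868
Known eligible → 570 + 30 + 248 + 124 + 79 = 1051
e = 1051 / (1051 + 126) = 1051 / 1177 = 0.8929
Estimated eligible among unknowns → 0.8929 × 500 = 446.45
Base → 1051 + 446.45 = 1497.45
RR4 = 600 / 1497.45 = 0.4007
Difference = 40.07 − 38.68 = 1.39 percentage points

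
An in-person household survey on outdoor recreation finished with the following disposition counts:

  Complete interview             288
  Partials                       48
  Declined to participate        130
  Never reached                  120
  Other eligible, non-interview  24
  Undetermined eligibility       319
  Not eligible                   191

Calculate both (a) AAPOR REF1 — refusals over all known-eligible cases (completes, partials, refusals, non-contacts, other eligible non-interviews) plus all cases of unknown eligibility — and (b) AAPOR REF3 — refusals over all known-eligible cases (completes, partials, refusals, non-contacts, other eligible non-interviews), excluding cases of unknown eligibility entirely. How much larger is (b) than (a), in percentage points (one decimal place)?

Num → 130
Denom → 288 + 48 + 130 + 120 + 24 + 319 = 929
REF1 = 130 / 929 = 0.1399
Denom → 288 + 48 + 130 + 120 + 24 = 610
REF3 = 130 / 610 = 0.2131
Difference = 21.31 − 13.99 = 7.32 percentage points

7.3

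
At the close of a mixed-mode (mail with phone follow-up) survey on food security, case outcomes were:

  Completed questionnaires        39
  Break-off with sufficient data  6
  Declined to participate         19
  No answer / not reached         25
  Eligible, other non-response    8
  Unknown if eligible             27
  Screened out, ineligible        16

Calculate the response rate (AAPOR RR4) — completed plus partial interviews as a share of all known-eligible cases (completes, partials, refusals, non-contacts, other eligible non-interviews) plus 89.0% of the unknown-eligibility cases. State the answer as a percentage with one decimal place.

Top: 39 + 6 = 45
Eligible (known): 39 + 6 + 19 + 25 + 8 = 97
Eligible share of unknowns: 0.8900 × 27 = 24.03
Denom: 97 + 24.03 = 121.03
RR4 = 45 / 121.03 = 0.3718

37.2%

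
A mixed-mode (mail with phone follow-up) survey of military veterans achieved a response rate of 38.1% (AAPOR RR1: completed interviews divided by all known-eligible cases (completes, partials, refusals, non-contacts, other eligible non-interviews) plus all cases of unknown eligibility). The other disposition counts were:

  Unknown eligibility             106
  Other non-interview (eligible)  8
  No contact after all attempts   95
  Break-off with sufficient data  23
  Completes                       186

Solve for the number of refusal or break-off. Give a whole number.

70

RR1 = 186 / D = 0.381
D = 186 / 0.381 = 488.2
Other denominator terms total 418
refusal or break-off = 488.2 − 418 ≈ 70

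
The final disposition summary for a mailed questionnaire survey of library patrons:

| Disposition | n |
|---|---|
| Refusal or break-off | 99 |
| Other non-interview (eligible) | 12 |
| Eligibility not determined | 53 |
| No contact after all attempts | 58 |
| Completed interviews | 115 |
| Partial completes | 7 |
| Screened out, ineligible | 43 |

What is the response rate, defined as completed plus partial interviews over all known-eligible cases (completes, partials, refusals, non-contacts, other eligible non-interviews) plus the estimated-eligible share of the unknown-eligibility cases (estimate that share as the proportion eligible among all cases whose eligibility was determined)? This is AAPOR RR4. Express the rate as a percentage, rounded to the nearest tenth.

Numerator: 115 + 7 = 122
Determined eligible: 115 + 7 + 99 + 58 + 12 = 291
e = 291 / (291 + 43) = 291 / 334 = 0.8713
e × U: 0.8713 × 53 = 46.18
Denom: 291 + 46.18 = 337.18
RR4 = 122 / 337.18 = 0.3618

36.2%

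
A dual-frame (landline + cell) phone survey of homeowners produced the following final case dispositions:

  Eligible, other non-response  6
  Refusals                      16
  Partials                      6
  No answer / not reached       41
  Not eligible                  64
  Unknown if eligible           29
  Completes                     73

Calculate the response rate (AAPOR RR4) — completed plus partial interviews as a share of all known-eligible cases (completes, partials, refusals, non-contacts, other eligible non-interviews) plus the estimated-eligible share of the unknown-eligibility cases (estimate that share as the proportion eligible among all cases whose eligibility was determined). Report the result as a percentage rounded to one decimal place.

Numerator: 73 + 6 = 79
Determined eligible: 73 + 6 + 16 + 41 + 6 = 142
e = 142 / (142 + 64) = 142 / 206 = 0.6893
e × U: 0.6893 × 29 = 19.99
Denominator: 142 + 19.99 = 161.99
RR4 = 79 / 161.99 = 0.4877

48.8%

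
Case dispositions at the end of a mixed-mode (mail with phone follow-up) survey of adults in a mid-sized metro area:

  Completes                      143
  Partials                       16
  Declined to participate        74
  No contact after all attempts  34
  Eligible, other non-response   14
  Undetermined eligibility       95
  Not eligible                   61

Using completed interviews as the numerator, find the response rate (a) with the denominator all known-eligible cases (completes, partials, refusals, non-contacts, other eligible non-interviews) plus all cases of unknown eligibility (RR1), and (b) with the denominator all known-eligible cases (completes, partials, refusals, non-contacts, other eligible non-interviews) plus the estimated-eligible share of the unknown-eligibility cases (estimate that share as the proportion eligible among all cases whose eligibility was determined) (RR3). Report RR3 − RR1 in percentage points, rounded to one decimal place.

Numerator = 143
Denominator = 143 + 16 + 74 + 34 + 14 + 95 = 376
RR1 = 143 / 376 = 0.3803
Known eligible = 143 + 16 + 74 + 34 + 14 = 281
e = 281 / (281 + 61) = 281 / 342 = 0.8216
e × U = 0.8216 × 95 = 78.05
Denominator = 281 + 78.05 = 359.05
RR3 = 143 / 359.05 = 0.3983
Difference = 39.83 − 38.03 = 1.80 percentage points

1.8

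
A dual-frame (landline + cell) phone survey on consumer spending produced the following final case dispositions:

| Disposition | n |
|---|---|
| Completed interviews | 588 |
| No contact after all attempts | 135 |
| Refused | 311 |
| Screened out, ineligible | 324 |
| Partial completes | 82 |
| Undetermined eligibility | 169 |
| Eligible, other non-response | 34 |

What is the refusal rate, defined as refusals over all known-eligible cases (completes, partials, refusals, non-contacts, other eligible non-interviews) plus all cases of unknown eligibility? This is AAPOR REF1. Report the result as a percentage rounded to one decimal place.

23.6%

Num → 311
Denom → 588 + 82 + 311 + 135 + 34 + 169 = 1319
REF1 = 311 / 1319 = 0.2358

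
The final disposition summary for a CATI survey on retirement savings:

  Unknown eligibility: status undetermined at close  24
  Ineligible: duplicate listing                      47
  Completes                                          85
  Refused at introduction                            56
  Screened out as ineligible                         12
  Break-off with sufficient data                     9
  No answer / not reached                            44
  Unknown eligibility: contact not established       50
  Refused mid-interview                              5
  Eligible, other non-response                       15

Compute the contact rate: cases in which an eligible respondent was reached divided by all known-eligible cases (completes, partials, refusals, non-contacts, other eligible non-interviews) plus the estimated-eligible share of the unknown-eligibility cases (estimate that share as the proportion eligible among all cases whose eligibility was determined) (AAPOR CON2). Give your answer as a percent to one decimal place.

62.5%

Refused = 56 + 5 = 61
Undetermined eligibility = 50 + 24 = 74
Out of scope = 12 + 47 = 59
Num → 85 + 9 + 61 + 15 = 170
Eligible (known) → 85 + 9 + 61 + 44 + 15 = 214
e = 214 / (214 + 59) = 214 / 273 = 0.7839
e × U → 0.7839 × 74 = 58.01
Base → 214 + 58.01 = 272.01
CON2 = 170 / 272.01 = 0.6250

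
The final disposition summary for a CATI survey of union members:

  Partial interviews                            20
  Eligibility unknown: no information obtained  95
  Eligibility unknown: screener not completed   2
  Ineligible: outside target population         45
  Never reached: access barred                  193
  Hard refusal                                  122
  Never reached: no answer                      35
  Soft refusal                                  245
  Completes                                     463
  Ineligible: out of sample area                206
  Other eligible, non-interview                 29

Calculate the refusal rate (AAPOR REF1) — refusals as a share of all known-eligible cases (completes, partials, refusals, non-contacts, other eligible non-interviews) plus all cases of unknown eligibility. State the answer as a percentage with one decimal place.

Refusal or break-off = 122 + 245 = 367
Never reached = 35 + 193 = 228
Eligibility not determined = 2 + 95 = 97
Not eligible = 45 + 206 = 251
Numerator → 367
Denominator → 463 + 20 + 367 + 228 + 29 + 97 = 1204
REF1 = 367 / 1204 = 0.3048

30.5%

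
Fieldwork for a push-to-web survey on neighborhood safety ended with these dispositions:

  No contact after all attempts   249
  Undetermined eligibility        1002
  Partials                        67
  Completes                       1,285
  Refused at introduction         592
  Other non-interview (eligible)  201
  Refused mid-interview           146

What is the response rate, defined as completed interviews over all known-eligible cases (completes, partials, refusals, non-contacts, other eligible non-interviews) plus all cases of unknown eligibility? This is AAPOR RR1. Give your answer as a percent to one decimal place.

36.3%

Refusal or break-off = 592 + 146 = 738
Top: 1285
Denominator: 1285 + 67 + 738 + 249 + 201 + 1002 = 3542
RR1 = 1285 / 3542 = 0.3628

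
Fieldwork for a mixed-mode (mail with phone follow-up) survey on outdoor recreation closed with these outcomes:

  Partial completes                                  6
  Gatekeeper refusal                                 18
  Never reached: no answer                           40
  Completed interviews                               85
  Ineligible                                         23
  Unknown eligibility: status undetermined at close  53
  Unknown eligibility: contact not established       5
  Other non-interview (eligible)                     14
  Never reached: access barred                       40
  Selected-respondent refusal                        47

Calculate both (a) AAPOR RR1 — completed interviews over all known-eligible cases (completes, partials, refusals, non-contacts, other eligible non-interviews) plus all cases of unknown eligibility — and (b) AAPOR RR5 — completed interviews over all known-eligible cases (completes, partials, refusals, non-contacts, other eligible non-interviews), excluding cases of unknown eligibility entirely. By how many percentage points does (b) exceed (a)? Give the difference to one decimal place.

6.4

Refusals = 18 + 47 = 65
Non-contacts = 40 + 40 = 80
Unknown eligibility = 5 + 53 = 58
Top = 85
Denom = 85 + 6 + 65 + 80 + 14 + 58 = 308
RR1 = 85 / 308 = 0.2760
Denom = 85 + 6 + 65 + 80 + 14 = 250
RR5 = 85 / 250 = 0.3400
Difference = 34.00 − 27.60 = 6.40 percentage points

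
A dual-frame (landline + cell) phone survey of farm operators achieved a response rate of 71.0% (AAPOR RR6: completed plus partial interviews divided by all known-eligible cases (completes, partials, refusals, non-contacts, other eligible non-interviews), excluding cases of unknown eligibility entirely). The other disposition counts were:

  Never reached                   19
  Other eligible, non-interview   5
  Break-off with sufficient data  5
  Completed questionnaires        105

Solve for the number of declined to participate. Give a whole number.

Numerator: 105 + 5 = 110
RR6 = 110 / D = 0.710
D = 110 / 0.710 = 154.9
Rest of base = 134
declined to participate = 154.9 − 134 ≈ 21

21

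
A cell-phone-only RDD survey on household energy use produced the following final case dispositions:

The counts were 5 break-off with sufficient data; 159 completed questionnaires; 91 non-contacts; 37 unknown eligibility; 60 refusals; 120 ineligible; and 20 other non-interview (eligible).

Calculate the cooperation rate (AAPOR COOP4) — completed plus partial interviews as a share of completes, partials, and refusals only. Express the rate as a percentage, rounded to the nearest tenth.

73.2%

Top → 159 + 5 = 164
Denom → 159 + 5 + 60 = 224
COOP4 = 164 / 224 = 0.7321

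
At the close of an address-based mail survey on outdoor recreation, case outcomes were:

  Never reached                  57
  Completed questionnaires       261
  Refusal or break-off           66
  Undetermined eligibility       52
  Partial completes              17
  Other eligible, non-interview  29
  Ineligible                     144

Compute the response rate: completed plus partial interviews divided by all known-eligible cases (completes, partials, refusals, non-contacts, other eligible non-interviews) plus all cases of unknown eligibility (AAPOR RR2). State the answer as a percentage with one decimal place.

Numerator → 261 + 17 = 278
Denominator → 261 + 17 + 66 + 57 + 29 + 52 = 482
RR2 = 278 / 482 = 0.5768

57.7%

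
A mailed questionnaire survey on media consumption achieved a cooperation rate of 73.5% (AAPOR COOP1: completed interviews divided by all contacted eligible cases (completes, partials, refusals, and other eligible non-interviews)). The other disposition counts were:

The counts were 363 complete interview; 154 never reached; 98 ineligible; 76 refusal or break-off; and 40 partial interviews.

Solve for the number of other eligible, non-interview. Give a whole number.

15

COOP1 = 363 / D = 0.735
D = 363 / 0.735 = 493.9
Other denominator terms total 479
other eligible, non-interview = 493.9 − 479 ≈ 15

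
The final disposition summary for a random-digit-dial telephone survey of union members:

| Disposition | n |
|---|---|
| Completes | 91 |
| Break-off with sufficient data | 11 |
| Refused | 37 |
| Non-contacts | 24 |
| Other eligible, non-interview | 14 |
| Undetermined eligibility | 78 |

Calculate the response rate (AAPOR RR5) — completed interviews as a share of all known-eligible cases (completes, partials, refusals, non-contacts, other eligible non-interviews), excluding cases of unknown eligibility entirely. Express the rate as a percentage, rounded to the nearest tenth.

Numerator → 91
Base → 91 + 11 + 37 + 24 + 14 = 177
RR5 = 91 / 177 = 0.5141

51.4%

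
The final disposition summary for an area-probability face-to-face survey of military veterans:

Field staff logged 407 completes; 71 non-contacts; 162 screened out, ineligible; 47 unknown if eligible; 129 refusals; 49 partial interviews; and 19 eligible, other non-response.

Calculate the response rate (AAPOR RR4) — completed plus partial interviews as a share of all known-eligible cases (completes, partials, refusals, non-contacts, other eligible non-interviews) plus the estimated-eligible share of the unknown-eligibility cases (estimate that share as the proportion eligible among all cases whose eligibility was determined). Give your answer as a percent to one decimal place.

64.0%

Top = 407 + 49 = 456
Determined eligible = 407 + 49 + 129 + 71 + 19 = 675
e = 675 / (675 + 162) = 675 / 837 = 0.8065
Estimated eligible among unknowns = 0.8065 × 47 = 37.91
Denominator = 675 + 37.91 = 712.91
RR4 = 456 / 712.91 = 0.6396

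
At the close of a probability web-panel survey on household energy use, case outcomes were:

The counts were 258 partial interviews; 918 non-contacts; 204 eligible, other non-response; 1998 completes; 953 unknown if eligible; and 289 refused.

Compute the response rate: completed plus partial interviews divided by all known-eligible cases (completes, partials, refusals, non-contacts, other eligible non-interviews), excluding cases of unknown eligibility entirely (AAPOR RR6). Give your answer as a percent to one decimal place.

Top → 1998 + 258 = 2256
Denom → 1998 + 258 + 289 + 918 + 204 = 3667
RR6 = 2256 / 3667 = 0.6152

61.5%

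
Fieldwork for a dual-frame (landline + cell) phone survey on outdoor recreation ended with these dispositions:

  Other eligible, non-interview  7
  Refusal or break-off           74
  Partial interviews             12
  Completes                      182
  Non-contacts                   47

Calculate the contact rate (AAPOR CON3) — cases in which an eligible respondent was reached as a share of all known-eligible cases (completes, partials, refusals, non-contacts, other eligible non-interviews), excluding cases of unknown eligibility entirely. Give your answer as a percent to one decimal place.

Top: 182 + 12 + 74 + 7 = 275
Base: 182 + 12 + 74 + 47 + 7 = 322
CON3 = 275 / 322 = 0.8540

85.4%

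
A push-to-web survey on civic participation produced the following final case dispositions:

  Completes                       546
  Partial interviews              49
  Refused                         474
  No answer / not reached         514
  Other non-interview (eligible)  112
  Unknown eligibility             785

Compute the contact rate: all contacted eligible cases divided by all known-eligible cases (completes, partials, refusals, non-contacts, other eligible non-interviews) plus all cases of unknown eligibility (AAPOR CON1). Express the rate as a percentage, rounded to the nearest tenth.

Top = 546 + 49 + 474 + 112 = 1181
Denominator = 546 + 49 + 474 + 514 + 112 + 785 = 2480
CON1 = 1181 / 2480 = 0.4762

47.6%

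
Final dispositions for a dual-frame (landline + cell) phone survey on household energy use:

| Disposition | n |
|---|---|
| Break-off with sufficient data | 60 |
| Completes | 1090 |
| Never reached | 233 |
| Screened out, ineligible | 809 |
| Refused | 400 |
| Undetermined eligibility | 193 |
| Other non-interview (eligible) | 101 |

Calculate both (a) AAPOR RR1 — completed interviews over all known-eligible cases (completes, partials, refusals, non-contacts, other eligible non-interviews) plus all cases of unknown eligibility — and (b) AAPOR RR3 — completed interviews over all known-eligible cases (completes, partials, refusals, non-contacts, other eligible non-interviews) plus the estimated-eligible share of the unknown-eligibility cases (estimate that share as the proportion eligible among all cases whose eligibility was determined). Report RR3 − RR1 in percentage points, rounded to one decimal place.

1.5

Num = 1090
Base = 1090 + 60 + 400 + 233 + 101 + 193 = 2077
RR1 = 1090 / 2077 = 0.5248
Eligible (known) = 1090 + 60 + 400 + 233 + 101 = 1884
e = 1884 / (1884 + 809) = 1884 / 2693 = 0.6996
e × U = 0.6996 × 193 = 135.02
Base = 1884 + 135.02 = 2019.02
RR3 = 1090 / 2019.02 = 0.5399
Difference = 53.99 − 52.48 = 1.51 percentage points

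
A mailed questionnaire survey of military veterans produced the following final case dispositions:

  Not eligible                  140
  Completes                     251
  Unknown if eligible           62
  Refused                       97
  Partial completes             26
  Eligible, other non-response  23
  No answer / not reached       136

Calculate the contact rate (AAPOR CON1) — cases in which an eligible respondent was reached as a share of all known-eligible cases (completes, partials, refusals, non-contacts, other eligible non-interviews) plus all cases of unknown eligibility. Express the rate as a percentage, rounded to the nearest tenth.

66.7%

Num = 251 + 26 + 97 + 23 = 397
Denom = 251 + 26 + 97 + 136 + 23 + 62 = 595
CON1 = 397 / 595 = 0.6672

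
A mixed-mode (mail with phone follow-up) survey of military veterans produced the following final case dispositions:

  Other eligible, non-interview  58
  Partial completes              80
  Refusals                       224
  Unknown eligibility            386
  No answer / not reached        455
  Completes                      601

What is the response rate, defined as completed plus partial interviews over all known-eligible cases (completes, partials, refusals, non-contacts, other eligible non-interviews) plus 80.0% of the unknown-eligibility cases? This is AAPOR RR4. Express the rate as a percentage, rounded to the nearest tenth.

Numerator = 601 + 80 = 681
Determined eligible = 601 + 80 + 224 + 455 + 58 = 1418
Eligible share of unknowns = 0.8000 × 386 = 308.80
Denom = 1418 + 308.80 = 1726.80
RR4 = 681 / 1726.80 = 0.3944

39.4%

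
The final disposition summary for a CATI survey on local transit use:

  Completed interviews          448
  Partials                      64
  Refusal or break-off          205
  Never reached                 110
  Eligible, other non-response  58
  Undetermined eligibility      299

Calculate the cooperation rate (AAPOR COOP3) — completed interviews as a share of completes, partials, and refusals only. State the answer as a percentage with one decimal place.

62.5%

Top: 448
Denom: 448 + 64 + 205 = 717
COOP3 = 448 / 717 = 0.6248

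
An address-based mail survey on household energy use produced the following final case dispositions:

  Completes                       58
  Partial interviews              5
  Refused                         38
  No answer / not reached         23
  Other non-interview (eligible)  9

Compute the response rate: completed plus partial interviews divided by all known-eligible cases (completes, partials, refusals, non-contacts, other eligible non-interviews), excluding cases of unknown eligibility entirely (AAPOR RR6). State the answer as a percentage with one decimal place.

47.4%

Num: 58 + 5 = 63
Base: 58 + 5 + 38 + 23 + 9 = 133
RR6 = 63 / 133 = 0.4737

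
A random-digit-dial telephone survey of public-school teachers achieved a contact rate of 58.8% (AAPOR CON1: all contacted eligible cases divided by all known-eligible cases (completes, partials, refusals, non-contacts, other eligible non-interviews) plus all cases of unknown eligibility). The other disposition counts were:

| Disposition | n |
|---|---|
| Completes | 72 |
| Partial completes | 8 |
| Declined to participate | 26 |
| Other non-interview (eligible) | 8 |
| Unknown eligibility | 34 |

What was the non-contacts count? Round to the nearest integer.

46

Top = 72 + 8 + 26 + 8 = 114
CON1 = 114 / D = 0.588
D = 114 / 0.588 = 193.9
Other denominator terms total 148
non-contacts = 193.9 − 148 ≈ 46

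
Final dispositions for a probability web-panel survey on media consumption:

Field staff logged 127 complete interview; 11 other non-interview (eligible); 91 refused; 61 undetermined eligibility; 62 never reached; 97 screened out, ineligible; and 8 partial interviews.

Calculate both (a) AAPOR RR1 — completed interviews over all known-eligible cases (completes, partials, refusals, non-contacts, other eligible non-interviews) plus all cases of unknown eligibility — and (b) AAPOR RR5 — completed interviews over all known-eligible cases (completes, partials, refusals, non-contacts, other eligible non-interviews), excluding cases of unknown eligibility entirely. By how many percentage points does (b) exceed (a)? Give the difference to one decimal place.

Num → 127
Denominator → 127 + 8 + 91 + 62 + 11 + 61 = 360
RR1 = 127 / 360 = 0.3528
Denominator → 127 + 8 + 91 + 62 + 11 = 299
RR5 = 127 / 299 = 0.4247
Difference = 42.47 − 35.28 = 7.19 percentage points

7.2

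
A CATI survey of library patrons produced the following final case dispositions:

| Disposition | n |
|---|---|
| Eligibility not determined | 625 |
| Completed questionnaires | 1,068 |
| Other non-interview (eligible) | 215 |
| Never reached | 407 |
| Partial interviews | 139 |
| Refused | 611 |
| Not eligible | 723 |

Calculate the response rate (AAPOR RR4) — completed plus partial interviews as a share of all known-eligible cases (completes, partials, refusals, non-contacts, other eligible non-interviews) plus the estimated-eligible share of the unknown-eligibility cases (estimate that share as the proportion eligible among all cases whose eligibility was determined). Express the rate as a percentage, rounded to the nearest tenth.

Num → 1068 + 139 = 1207
Eligible (known) → 1068 + 139 + 611 + 407 + 215 = 2440
e = 2440 / (2440 + 723) = 2440 / 3163 = 0.7714
e × U → 0.7714 × 625 = 482.12
Denom → 2440 + 482.12 = 2922.12
RR4 = 1207 / 2922.12 = 0.4131

41.3%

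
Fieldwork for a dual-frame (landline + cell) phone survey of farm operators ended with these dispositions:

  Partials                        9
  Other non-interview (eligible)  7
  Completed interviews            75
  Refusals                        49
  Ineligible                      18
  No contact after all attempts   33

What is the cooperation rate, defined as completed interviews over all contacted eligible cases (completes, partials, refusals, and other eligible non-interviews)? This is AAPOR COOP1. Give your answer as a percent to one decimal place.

Num → 75
Base → 75 + 9 + 49 + 7 = 140
COOP1 = 75 / 140 = 0.5357

53.6%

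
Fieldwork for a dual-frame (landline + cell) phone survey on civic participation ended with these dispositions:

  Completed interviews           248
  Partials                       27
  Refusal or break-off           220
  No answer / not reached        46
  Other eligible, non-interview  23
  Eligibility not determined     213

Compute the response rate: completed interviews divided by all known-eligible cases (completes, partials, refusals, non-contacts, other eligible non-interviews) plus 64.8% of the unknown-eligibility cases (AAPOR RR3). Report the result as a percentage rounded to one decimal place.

Numerator → 248
Determined eligible → 248 + 27 + 220 + 46 + 23 = 564
Eligible share of unknowns → 0.6480 × 213 = 138.02
Denom → 564 + 138.02 = 702.02
RR3 = 248 / 702.02 = 0.3533

35.3%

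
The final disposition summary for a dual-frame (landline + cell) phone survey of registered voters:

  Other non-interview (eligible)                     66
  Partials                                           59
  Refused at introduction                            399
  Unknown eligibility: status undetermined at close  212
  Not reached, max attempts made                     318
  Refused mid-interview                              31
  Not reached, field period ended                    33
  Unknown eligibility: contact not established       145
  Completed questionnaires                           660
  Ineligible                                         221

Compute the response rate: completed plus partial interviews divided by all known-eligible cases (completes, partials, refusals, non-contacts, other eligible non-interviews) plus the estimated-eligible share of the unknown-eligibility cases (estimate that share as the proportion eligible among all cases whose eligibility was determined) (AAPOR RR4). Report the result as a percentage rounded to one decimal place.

38.3%

Refusal or break-off = 399 + 31 = 430
No contact after all attempts = 33 + 318 = 351
Eligibility not determined = 145 + 212 = 357
Numerator → 660 + 59 = 719
Eligible (known) → 660 + 59 + 430 + 351 + 66 = 1566
e = 1566 / (1566 + 221) = 1566 / 1787 = 0.8763
e × U → 0.8763 × 357 = 312.84
Denominator → 1566 + 312.84 = 1878.84
RR4 = 719 / 1878.84 = 0.3827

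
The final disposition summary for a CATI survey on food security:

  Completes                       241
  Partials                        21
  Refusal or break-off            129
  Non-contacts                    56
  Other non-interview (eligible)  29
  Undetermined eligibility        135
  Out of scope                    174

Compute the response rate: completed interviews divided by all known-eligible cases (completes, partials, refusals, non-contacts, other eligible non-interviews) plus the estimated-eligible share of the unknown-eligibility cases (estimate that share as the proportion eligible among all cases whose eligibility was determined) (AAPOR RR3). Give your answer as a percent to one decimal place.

Num = 241
Eligible (known) = 241 + 21 + 129 + 56 + 29 = 476
e = 476 / (476 + 174) = 476 / 650 = 0.7323
Estimated eligible among unknowns = 0.7323 × 135 = 98.86
Denominator = 476 + 98.86 = 574.86
RR3 = 241 / 574.86 = 0.4192

41.9%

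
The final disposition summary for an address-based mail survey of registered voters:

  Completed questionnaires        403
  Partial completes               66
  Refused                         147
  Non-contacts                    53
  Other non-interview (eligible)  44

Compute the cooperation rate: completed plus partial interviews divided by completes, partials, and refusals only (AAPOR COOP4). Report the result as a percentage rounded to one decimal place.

76.1%

Num → 403 + 66 = 469
Base → 403 + 66 + 147 = 616
COOP4 = 469 / 616 = 0.7614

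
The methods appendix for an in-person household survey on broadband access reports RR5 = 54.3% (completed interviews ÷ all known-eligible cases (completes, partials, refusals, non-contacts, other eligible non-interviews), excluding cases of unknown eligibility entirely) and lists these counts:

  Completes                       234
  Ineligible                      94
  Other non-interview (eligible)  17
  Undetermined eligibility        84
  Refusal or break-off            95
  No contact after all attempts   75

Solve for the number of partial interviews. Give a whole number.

RR5 = 234 / D = 0.543
D = 234 / 0.543 = 430.9
Rest of base = 421
partial interviews = 430.9 − 421 ≈ 10

10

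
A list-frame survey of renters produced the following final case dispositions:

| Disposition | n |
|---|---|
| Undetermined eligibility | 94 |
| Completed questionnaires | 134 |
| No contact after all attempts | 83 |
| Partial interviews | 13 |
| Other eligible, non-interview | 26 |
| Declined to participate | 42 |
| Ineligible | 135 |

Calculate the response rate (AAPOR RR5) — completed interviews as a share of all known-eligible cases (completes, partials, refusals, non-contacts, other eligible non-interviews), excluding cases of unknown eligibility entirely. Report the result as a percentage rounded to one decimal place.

45.0%

Top: 134
Base: 134 + 13 + 42 + 83 + 26 = 298
RR5 = 134 / 298 = 0.4497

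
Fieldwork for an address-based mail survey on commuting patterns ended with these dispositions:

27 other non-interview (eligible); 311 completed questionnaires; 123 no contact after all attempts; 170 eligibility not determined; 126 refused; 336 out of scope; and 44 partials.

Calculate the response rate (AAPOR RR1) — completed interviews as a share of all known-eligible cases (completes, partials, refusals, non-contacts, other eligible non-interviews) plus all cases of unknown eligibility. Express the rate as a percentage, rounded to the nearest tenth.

38.8%

Top = 311
Denom = 311 + 44 + 126 + 123 + 27 + 170 = 801
RR1 = 311 / 801 = 0.3883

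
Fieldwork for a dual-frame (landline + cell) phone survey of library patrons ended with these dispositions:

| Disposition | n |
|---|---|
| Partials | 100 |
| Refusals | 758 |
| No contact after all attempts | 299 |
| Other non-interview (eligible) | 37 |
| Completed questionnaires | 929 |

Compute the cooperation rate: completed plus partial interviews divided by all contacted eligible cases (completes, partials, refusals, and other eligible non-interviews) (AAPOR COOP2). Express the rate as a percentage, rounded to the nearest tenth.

Top = 929 + 100 = 1029
Denom = 929 + 100 + 758 + 37 = 1824
COOP2 = 1029 / 1824 = 0.5641

56.4%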